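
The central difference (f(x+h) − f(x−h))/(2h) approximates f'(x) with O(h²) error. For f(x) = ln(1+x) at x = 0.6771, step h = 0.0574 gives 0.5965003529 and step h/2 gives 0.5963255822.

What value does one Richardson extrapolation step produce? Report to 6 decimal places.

Order 2 gives 2^r = 4 and 2^r − 1 = 3.
Top: 4(0.5963255822) − (0.5965003529) = 1.7888019759
1.7888019759 ÷ 3 = 0.5962673253
Correction |R − A(h/2)| = 5.826e-05; gap |A(h/2) − A(h)| = 1.748e-04.

0.596267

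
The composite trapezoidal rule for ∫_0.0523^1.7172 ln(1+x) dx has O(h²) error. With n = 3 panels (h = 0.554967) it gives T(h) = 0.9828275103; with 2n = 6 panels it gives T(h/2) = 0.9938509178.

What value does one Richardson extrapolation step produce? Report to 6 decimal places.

The method has order 2: 2^2 = 4.
Numerator 4×A(h/2) − A(h) = 4×0.9938509178 − 0.9828275103 = 2.9925761609
Divide by 2^2 − 1 = 3.
2.9925761609 ÷ 3 = 0.9975253870

0.997525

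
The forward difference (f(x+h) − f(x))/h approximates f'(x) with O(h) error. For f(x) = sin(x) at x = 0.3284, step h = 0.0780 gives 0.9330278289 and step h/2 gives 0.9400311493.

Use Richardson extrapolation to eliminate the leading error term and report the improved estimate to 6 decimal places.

Method order is 1; weight 2^1 = 2.
Numerator 2*A(h/2) − A(h) = 2*0.9400311493 − 0.9330278289 = 0.9470344697
Denominator 2 − 1 = 1.
R = 0.9470344697/1 = 0.9470344697
Gap between inputs: 7.003e-03; correction applied: +0.0070033204.

0.947034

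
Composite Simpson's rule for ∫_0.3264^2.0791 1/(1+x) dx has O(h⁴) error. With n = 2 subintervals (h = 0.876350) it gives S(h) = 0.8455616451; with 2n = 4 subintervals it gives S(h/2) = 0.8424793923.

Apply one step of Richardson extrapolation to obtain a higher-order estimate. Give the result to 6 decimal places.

Method order is 4; weight 2^4 = 16.
Weighted: 13.4796702768 − 0.8455616451 = 12.6341086317
(16*0.8424793923 − 0.8455616451)/(16 − 1) = 0.8422739088

0.842274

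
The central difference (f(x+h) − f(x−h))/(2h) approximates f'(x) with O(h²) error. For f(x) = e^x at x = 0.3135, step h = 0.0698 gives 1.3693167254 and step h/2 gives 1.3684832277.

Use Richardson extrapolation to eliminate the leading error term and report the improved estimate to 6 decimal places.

Method order is 2; weight 2^2 = 4.
Difference of the inputs: 1.3684832277 − 1.3693167254 = -0.0008334977
Divide by 2^2 − 1 = 3: (-0.0008334977)/3 = -0.0002778326
R = A(h/2) + (A(h/2) − A(h))/3 = 1.3684832277 − 0.0002778326 = 1.3682053951
Gap between inputs: 8.335e-04; correction applied: −0.0002778326.

1.368205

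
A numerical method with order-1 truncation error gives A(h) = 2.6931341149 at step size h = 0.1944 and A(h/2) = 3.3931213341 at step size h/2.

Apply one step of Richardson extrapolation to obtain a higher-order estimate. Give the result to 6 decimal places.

4.093109

r = 1, so 2^r = 2.
2^1×A(h/2) = 6.7862426682; minus A(h) gives 4.0931085533.
Extrapolated: 4.0931085533 / 1 = 4.0931085533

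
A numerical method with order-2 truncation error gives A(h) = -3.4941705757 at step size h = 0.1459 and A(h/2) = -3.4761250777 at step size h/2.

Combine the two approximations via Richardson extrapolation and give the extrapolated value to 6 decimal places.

Method order is 2; weight 2^2 = 4.
4*(-3.4761250777) − (-3.4941705757) = -10.4103297351
Denominator 4 − 1 = 3.
Result: -3.4701099117

-3.470110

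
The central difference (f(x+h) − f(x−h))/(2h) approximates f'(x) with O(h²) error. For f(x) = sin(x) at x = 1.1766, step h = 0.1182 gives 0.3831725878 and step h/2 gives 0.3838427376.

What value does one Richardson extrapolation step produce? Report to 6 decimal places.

Error is O(h^2); halving h shrinks it by 2^2 = 4.
4×0.3838427376 − 0.3831725878 = 1.1521983626
Divide by 2^2 − 1 = 3.
(4×0.3838427376 − 0.3831725878)/(4 − 1) = 0.3840661209

0.384066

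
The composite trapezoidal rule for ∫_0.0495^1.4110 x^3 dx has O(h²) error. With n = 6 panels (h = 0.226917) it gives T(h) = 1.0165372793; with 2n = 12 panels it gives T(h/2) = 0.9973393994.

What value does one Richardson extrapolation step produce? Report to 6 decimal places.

Order 2 gives 2^r = 4 and 2^r − 1 = 3.
Weighted: 3.9893575976 − 1.0165372793 = 2.9728203183
2.9728203183 ÷ 3 = 0.9909401061

0.990940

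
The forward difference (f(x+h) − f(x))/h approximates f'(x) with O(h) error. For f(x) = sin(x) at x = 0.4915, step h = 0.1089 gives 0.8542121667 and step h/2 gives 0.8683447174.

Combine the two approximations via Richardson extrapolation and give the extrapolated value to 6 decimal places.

With r = 1 the leading error scales as h^1, so the weight is 2^1 = 2.
2×0.8683447174 = 1.7366894348; subtract 0.8542121667 → 0.8824772681
0.8824772681 ÷ 1 = 0.8824772681
Correction |R − A(h/2)| = 1.413e-02; gap |A(h/2) − A(h)| = 1.413e-02.

0.882477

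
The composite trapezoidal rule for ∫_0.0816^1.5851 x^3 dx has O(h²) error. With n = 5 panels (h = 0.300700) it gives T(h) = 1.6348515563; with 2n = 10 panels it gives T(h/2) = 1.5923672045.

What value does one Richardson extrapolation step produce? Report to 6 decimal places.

Order 2 gives 2^r = 4 and 2^r − 1 = 3.
4·1.5923672045 − 1.6348515563 = 4.7346172617
Divide by 2^2 − 1 = 3.
R = 4.7346172617/3 = 1.5782057539

1.578206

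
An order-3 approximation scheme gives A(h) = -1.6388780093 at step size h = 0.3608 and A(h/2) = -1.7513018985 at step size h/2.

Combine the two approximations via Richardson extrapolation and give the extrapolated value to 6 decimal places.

-1.767362

Error is O(h^3); halving h shrinks it by 2^3 = 8.
Top: 8(-1.7513018985) − (-1.6388780093) = -12.3715371787
Divide by 2^3 − 1 = 7.
(8×(-1.7513018985) − (-1.6388780093))/(8 − 1) = -1.7673624541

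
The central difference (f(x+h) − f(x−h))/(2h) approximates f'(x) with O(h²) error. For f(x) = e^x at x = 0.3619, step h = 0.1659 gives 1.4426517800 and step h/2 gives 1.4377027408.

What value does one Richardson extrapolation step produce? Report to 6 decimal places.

1.436053

Leading term ∝ h^2; use weight 4 = 2^2.
4*1.4377027408 = 5.7508109632; subtract 1.4426517800 → 4.3081591832
Divide by 2^2 − 1 = 3.
Result: 1.4360530611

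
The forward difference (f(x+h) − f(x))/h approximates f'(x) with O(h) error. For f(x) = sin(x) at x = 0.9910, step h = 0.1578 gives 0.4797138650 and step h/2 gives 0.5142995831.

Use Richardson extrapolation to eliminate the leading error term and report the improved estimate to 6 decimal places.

Error is O(h^1); halving h shrinks it by 2^1 = 2.
2·0.5142995831 = 1.0285991662; 1.0285991662 − 0.4797138650 = 0.5488853012
(2·0.5142995831 − 0.4797138650)/(2 − 1) = 0.5488853012

0.548885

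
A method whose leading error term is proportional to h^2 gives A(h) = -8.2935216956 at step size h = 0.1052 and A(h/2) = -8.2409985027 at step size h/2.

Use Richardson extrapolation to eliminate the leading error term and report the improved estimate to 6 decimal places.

-8.223491

Leading term ∝ h^2; use weight 4 = 2^2.
Top: 4(-8.2409985027) − (-8.2935216956) = -24.6704723152
Denominator 4 − 1 = 3.
(4 × (-8.2409985027) − (-8.2935216956))/(4 − 1) = -8.2234907717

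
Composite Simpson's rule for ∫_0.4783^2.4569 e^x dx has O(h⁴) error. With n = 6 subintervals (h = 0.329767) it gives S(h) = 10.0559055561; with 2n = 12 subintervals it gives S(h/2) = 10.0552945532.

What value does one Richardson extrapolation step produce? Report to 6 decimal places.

10.055254

Error is O(h^4); halving h shrinks it by 2^4 = 16.
Weighted: 160.8847128512 − 10.0559055561 = 150.8288072951
150.8288072951 ÷ 15 = 10.0552538197
Shift from A(h/2): −0.0000407335.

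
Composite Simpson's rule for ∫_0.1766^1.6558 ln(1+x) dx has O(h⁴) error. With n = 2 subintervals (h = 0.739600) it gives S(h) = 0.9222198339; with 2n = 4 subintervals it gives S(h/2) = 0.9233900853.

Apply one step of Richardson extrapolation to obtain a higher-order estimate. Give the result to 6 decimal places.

0.923468

r = 4: numerator weight 16, denominator 15.
Weighted: 14.7742413648 − 0.9222198339 = 13.8520215309
13.8520215309 ÷ 15 = 0.9234681021
Gap between inputs: 1.170e-03; correction applied: +0.0000780168.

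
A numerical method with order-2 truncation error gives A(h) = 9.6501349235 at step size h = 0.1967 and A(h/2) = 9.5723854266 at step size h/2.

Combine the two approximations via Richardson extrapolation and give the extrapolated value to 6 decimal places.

Error is O(h^2); halving h shrinks it by 2^2 = 4.
Weighted: 38.2895417064 − 9.6501349235 = 28.6394067829
R = 28.6394067829/3 = 9.5464689276
Shift from A(h/2): −0.0259164990.

9.546469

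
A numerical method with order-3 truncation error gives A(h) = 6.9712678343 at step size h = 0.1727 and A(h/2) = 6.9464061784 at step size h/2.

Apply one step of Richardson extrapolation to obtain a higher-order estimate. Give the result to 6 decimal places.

6.942855

r = 3, so 2^r = 8.
A(h/2) − A(h) = 6.9464061784 − 6.9712678343 = -0.0248616559
Correction (A(h/2) − A(h))/(8 − 1) = (-0.0248616559)/7 = -0.0035516651
R = 6.9464061784 − 0.0035516651 = 6.9428545133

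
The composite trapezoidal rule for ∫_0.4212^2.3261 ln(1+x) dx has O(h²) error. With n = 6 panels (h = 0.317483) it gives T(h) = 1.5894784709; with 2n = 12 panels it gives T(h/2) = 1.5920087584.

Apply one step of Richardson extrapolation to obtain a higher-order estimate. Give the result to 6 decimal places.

1.592852

The method has order 2: 2^2 = 4.
Numerator 4×A(h/2) − A(h) = 4×1.5920087584 − 1.5894784709 = 4.7785565627
Denominator 4 − 1 = 3.
R = 4.7785565627/3 = 1.5928521876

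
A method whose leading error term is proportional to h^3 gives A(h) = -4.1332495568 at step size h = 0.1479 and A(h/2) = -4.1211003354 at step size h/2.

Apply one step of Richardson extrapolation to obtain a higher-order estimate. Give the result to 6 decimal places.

-4.119365

With r = 3 the leading error scales as h^3, so the weight is 2^3 = 8.
Top: 8(-4.1211003354) − (-4.1332495568) = -28.8355531264
(8*(-4.1211003354) − (-4.1332495568))/(8 − 1) = -4.1193647323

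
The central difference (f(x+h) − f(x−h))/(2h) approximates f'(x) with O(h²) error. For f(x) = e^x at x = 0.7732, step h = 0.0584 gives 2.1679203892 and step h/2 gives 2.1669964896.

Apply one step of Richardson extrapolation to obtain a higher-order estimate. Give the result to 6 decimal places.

2.166689

r = 2: numerator weight 4, denominator 3.
4 × 2.1669964896 = 8.6679859584; 8.6679859584 − 2.1679203892 = 6.5000655692
Denominator 4 − 1 = 3.
6.5000655692 ÷ 3 = 2.1666885231
Gap between inputs: 9.239e-04; correction applied: −0.0003079665.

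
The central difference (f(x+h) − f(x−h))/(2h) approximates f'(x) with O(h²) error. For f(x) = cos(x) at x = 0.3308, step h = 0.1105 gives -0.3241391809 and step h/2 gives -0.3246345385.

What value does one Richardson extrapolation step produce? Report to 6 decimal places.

The method has order 2: 2^2 = 4.
A(h/2) − A(h) = -0.3246345385 − (-0.3241391809) = -0.0004953576
Divide by 2^2 − 1 = 3: (-0.0004953576)/3 = -0.0001651192
R = A(h/2) + (A(h/2) − A(h))/3 = -0.3246345385 − 0.0001651192 = -0.3247996577
Gap between inputs: 4.954e-04; correction applied: −0.0001651192.

-0.324800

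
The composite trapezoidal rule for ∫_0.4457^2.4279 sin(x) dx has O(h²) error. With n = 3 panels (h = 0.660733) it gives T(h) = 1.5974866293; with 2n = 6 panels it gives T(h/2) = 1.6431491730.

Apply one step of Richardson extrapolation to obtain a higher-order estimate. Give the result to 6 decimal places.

1.658370

Order 2 gives 2^r = 4 and 2^r − 1 = 3.
Numerator 4·A(h/2) − A(h) = 4·1.6431491730 − 1.5974866293 = 4.9751100627
4.9751100627 ÷ 3 = 1.6583700209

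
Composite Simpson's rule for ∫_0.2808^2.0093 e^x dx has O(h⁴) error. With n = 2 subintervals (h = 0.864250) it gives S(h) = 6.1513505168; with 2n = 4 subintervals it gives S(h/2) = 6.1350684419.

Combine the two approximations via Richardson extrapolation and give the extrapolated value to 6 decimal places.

6.133983

Order 4 gives 2^r = 16 and 2^r − 1 = 15.
16 × 6.1350684419 = 98.1610950704; 98.1610950704 − 6.1513505168 = 92.0097445536
Divide by 2^4 − 1 = 15.
Result: 6.1339829702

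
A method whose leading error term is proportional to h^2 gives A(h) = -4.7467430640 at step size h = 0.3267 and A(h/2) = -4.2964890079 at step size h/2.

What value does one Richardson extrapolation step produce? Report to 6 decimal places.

-4.146404

The method has order 2: 2^2 = 4.
4 × (-4.2964890079) − (-4.7467430640) = -12.4392129676
Divide by 2^2 − 1 = 3.
(-12.4392129676) ÷ 3 = -4.1464043225
Correction |R − A(h/2)| = 1.501e-01; gap |A(h/2) − A(h)| = 4.503e-01.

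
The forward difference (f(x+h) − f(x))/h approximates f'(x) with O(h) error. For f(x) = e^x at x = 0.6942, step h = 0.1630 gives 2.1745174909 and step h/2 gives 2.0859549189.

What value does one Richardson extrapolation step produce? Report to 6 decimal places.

Error is O(h^1); halving h shrinks it by 2^1 = 2.
2×2.0859549189 = 4.1719098378; subtract 2.1745174909 → 1.9973923469
Extrapolated: 1.9973923469 / 1 = 1.9973923469
Shift from A(h/2): −0.0885625720.

1.997392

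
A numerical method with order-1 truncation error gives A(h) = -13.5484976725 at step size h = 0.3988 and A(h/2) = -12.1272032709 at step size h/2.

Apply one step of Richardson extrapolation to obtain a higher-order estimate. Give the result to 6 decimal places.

-10.705909

Error is O(h^1); halving h shrinks it by 2^1 = 2.
A(h/2) − A(h) = -12.1272032709 − (-13.5484976725) = 1.4212944016
Divide by 2^1 − 1 = 1: 1.4212944016/1 = 1.4212944016
R = -12.1272032709 + 1.4212944016 = -10.7059088693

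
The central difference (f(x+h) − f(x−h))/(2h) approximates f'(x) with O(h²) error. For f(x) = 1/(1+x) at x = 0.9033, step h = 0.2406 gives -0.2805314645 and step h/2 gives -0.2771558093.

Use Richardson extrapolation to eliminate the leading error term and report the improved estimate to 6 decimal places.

-0.276031

Order 2 gives 2^r = 4 and 2^r − 1 = 3.
2^2*A(h/2) = -1.1086232372; minus A(h) gives -0.8280917727.
Denominator 4 − 1 = 3.
(4*(-0.2771558093) − (-0.2805314645))/(4 − 1) = -0.2760305909
Gap between inputs: 3.376e-03; correction applied: +0.0011252184.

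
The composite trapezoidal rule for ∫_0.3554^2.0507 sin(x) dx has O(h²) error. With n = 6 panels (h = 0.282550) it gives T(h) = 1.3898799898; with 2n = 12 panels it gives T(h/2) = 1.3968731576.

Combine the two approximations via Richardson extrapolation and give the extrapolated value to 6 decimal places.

Leading term ∝ h^2; use weight 4 = 2^2.
4·1.3968731576 − 1.3898799898 = 4.1976126406
Divide by 2^2 − 1 = 3.
(4·1.3968731576 − 1.3898799898)/(4 − 1) = 1.3992042135
Shift from A(h/2): +0.0023310559.

1.399204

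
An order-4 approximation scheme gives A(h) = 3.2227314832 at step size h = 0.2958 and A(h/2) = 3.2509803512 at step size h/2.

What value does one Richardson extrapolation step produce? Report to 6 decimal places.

Method order is 4; weight 2^4 = 16.
16*3.2509803512 = 52.0156856192; subtract 3.2227314832 → 48.7929541360
Divide by 2^4 − 1 = 15.
Extrapolated: 48.7929541360 / 15 = 3.2528636091
Gap between inputs: 2.825e-02; correction applied: +0.0018832579.

3.252864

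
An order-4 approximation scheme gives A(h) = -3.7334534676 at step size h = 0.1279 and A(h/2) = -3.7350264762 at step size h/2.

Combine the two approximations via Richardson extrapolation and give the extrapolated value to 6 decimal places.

The method has order 4: 2^4 = 16.
16*(-3.7350264762) − (-3.7334534676) = -56.0269701516
Divide by 2^4 − 1 = 15.
So the Richardson estimate is -3.7351313434.
Gap between inputs: 1.573e-03; correction applied: −0.0001048672.

-3.735131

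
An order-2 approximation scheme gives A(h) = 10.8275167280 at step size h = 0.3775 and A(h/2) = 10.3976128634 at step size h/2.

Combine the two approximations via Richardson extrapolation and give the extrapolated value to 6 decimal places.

r = 2, so 2^r = 4.
Weighted: 41.5904514536 − 10.8275167280 = 30.7629347256
Divide by 2^2 − 1 = 3.
Result: 10.2543115752

10.254312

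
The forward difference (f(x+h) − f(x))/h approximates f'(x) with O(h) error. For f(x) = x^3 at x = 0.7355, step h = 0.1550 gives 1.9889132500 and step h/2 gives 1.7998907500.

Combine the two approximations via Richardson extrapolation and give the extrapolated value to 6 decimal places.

Order 1 gives 2^r = 2 and 2^r − 1 = 1.
2^1 × A(h/2) = 3.5997815000; minus A(h) gives 1.6108682500.
Denominator 2 − 1 = 1.
Extrapolated: 1.6108682500 / 1 = 1.6108682500

1.610868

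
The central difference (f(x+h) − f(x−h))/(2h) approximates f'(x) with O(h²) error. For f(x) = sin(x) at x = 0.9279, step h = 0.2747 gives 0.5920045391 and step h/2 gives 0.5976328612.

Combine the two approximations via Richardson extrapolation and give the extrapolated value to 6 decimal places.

r = 2: numerator weight 4, denominator 3.
Numerator 4*A(h/2) − A(h) = 4*0.5976328612 − 0.5920045391 = 1.7985269057
(4*0.5976328612 − 0.5920045391)/(4 − 1) = 0.5995089686

0.599509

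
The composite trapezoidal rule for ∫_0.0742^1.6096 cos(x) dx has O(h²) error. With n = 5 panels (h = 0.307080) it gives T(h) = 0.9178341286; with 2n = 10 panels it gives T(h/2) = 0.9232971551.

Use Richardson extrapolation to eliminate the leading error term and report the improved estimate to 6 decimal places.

Leading term ∝ h^2; use weight 4 = 2^2.
4*0.9232971551 − 0.9178341286 = 2.7753544918
2.7753544918 ÷ 3 = 0.9251181639

0.925118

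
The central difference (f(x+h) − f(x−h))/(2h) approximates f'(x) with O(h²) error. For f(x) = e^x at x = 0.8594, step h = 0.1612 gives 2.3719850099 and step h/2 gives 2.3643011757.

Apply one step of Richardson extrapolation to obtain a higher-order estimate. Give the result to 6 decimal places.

The method has order 2: 2^2 = 4.
4·2.3643011757 − 2.3719850099 = 7.0852196929
Extrapolated: 7.0852196929 / 3 = 2.3617398976

2.361740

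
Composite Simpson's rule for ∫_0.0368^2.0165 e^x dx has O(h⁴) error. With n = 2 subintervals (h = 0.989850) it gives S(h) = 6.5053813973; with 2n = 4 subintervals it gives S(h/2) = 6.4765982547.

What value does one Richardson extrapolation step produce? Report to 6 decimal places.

Leading term ∝ h^4; use weight 16 = 2^4.
16*6.4765982547 − 6.5053813973 = 97.1201906779
Denominator 16 − 1 = 15.
97.1201906779 ÷ 15 = 6.4746793785

6.474679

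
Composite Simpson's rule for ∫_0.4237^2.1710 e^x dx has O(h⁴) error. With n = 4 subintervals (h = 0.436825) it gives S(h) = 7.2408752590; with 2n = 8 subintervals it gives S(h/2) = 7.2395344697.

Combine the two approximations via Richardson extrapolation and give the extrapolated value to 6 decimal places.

With r = 4 the leading error scales as h^4, so the weight is 2^4 = 16.
16*7.2395344697 = 115.8325515152; subtract 7.2408752590 → 108.5916762562
R = 108.5916762562/15 = 7.2394450837
Correction |R − A(h/2)| = 8.939e-05; gap |A(h/2) − A(h)| = 1.341e-03.

7.239445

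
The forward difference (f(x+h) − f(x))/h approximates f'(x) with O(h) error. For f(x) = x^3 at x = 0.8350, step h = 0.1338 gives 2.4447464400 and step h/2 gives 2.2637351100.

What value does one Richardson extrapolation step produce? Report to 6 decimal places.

Error is O(h^1); halving h shrinks it by 2^1 = 2.
2·2.2637351100 − 2.4447464400 = 2.0827237800
2.0827237800 ÷ 1 = 2.0827237800

2.082724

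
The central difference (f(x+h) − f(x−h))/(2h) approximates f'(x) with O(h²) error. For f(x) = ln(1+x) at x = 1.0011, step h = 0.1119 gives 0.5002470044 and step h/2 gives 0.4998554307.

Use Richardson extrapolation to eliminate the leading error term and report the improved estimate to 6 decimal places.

Error is O(h^2); halving h shrinks it by 2^2 = 4.
4×0.4998554307 = 1.9994217228; subtract 0.5002470044 → 1.4991747184
R = 1.4991747184/3 = 0.4997249061
Gap between inputs: 3.916e-04; correction applied: −0.0001305246.

0.499725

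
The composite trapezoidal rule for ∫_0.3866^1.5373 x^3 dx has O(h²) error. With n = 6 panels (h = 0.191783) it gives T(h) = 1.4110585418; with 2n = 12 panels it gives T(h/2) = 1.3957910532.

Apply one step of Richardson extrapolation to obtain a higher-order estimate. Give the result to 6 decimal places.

r = 2: numerator weight 4, denominator 3.
A(h/2) − A(h) = 1.3957910532 − 1.4110585418 = -0.0152674886
Divide by 2^2 − 1 = 3: (-0.0152674886)/3 = -0.0050891629
R = 1.3957910532 − 0.0050891629 = 1.3907018903

1.390702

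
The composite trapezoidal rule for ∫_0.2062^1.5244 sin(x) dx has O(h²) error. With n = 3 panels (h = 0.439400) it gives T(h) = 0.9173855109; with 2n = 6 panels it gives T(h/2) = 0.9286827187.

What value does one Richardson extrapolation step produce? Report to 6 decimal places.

0.932448

Error is O(h^2); halving h shrinks it by 2^2 = 4.
2^2*A(h/2) = 3.7147308748; minus A(h) gives 2.7973453639.
R = 2.7973453639/3 = 0.9324484546
Gap between inputs: 1.130e-02; correction applied: +0.0037657359.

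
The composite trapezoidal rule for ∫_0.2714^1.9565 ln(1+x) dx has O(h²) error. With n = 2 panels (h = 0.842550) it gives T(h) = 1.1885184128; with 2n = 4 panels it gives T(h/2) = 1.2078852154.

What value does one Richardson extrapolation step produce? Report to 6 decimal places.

1.214341

r = 2: numerator weight 4, denominator 3.
Numerator 4·A(h/2) − A(h) = 4·1.2078852154 − 1.1885184128 = 3.6430224488
(4·1.2078852154 − 1.1885184128)/(4 − 1) = 1.2143408163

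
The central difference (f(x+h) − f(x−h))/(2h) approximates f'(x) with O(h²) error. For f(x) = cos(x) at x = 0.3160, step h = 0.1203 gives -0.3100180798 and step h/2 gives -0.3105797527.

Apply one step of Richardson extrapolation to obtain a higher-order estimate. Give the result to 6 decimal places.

-0.310767

Error is O(h^2); halving h shrinks it by 2^2 = 4.
Weighted: (-1.2423190108) − (-0.3100180798) = -0.9323009310
Denominator 4 − 1 = 3.
(-0.9323009310) ÷ 3 = -0.3107669770
Correction |R − A(h/2)| = 1.872e-04; gap |A(h/2) − A(h)| = 5.617e-04.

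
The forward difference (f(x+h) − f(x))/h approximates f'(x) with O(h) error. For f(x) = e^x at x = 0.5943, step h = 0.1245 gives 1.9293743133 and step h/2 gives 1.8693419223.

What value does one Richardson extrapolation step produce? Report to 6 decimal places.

The method has order 1: 2^1 = 2.
2 × 1.8693419223 = 3.7386838446; subtract 1.9293743133 → 1.8093095313
1.8093095313 ÷ 1 = 1.8093095313

1.809310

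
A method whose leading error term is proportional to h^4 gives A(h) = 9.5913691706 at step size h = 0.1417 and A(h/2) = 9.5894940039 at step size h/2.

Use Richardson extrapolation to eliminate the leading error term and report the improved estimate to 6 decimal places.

9.589369

r = 4: numerator weight 16, denominator 15.
Difference of the inputs: 9.5894940039 − 9.5913691706 = -0.0018751667
Correction (A(h/2) − A(h))/(16 − 1) = (-0.0018751667)/15 = -0.0001250111
R = A(h/2) + (A(h/2) − A(h))/15 = 9.5894940039 − 0.0001250111 = 9.5893689928
Correction |R − A(h/2)| = 1.250e-04; gap |A(h/2) − A(h)| = 1.875e-03.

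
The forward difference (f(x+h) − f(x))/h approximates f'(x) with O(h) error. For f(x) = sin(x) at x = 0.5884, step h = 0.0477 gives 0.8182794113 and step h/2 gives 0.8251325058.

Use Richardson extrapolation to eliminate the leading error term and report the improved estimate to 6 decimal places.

With r = 1 the leading error scales as h^1, so the weight is 2^1 = 2.
Top: 2(0.8251325058) − (0.8182794113) = 0.8319856003
(2 × 0.8251325058 − 0.8182794113)/(2 − 1) = 0.8319856003

0.831986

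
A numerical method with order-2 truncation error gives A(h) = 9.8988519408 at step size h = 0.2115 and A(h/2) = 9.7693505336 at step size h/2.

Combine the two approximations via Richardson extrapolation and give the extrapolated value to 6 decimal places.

9.726183

Leading term ∝ h^2; use weight 4 = 2^2.
4×9.7693505336 = 39.0774021344; 39.0774021344 − 9.8988519408 = 29.1785501936
29.1785501936 ÷ 3 = 9.7261833979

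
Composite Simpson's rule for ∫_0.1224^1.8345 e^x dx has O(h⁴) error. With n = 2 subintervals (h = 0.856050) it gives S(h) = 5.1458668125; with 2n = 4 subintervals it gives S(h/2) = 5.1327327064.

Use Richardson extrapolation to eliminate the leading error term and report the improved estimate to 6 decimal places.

Order 4 gives 2^r = 16 and 2^r − 1 = 15.
2^4×A(h/2) = 82.1237233024; minus A(h) gives 76.9778564899.
Divide by 2^4 − 1 = 15.
Extrapolated: 76.9778564899 / 15 = 5.1318570993

5.131857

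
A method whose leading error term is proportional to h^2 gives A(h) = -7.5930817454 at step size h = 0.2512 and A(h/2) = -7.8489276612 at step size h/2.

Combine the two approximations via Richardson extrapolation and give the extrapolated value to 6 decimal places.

-7.934210

r = 2, so 2^r = 4.
Top: 4(-7.8489276612) − (-7.5930817454) = -23.8026288994
R = (-23.8026288994)/3 = -7.9342096331
Gap between inputs: 2.558e-01; correction applied: −0.0852819719.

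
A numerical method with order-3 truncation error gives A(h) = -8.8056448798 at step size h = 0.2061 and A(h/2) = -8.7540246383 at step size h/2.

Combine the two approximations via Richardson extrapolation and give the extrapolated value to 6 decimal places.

Order 3 gives 2^r = 8 and 2^r − 1 = 7.
8×(-8.7540246383) − (-8.8056448798) = -61.2265522266
(8×(-8.7540246383) − (-8.8056448798))/(8 − 1) = -8.7466503181

-8.746650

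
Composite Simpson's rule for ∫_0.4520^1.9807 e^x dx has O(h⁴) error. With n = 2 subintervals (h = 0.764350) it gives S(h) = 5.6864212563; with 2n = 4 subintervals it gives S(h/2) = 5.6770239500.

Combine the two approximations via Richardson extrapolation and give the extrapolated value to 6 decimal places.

5.676397

Order 4 gives 2^r = 16 and 2^r − 1 = 15.
16*5.6770239500 = 90.8323832000; subtract 5.6864212563 → 85.1459619437
85.1459619437 ÷ 15 = 5.6763974629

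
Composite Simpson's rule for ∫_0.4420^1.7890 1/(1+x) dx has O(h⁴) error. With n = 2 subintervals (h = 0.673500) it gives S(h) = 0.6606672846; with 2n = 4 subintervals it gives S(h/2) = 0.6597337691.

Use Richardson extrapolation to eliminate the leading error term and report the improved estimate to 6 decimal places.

The method has order 4: 2^4 = 16.
Weighted: 10.5557403056 − 0.6606672846 = 9.8950730210
Denominator 16 − 1 = 15.
Extrapolated: 9.8950730210 / 15 = 0.6596715347
Shift from A(h/2): −0.0000622344.

0.659672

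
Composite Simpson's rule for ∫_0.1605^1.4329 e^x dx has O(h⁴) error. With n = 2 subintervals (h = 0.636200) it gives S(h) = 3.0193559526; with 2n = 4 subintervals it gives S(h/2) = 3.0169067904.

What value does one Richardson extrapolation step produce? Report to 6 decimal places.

r = 4: numerator weight 16, denominator 15.
Numerator 16 × A(h/2) − A(h) = 16 × 3.0169067904 − 3.0193559526 = 45.2511526938
Denominator 16 − 1 = 15.
So the Richardson estimate is 3.0167435129.
Correction |R − A(h/2)| = 1.633e-04; gap |A(h/2) − A(h)| = 2.449e-03.

3.016744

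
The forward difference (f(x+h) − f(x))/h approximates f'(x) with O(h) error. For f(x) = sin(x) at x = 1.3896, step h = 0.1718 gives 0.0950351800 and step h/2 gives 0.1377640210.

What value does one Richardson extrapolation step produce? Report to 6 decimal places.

0.180493

r = 1: numerator weight 2, denominator 1.
2 × 0.1377640210 = 0.2755280420; 0.2755280420 − 0.0950351800 = 0.1804928620
Denominator 2 − 1 = 1.
R = 0.1804928620/1 = 0.1804928620
Shift from A(h/2): +0.0427288410.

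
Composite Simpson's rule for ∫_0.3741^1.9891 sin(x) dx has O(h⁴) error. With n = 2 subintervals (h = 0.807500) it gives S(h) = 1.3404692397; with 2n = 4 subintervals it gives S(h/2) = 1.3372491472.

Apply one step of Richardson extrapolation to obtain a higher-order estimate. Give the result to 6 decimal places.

r = 4, so 2^r = 16.
16*1.3372491472 − 1.3404692397 = 20.0555171155
20.0555171155 ÷ 15 = 1.3370344744
Correction |R − A(h/2)| = 2.147e-04; gap |A(h/2) − A(h)| = 3.220e-03.

1.337034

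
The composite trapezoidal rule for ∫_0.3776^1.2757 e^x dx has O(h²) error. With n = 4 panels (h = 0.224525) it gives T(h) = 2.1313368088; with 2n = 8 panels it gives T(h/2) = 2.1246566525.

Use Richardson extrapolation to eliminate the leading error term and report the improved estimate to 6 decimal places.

Error is O(h^2); halving h shrinks it by 2^2 = 4.
4·2.1246566525 = 8.4986266100; subtract 2.1313368088 → 6.3672898012
Extrapolated: 6.3672898012 / 3 = 2.1224299337

2.122430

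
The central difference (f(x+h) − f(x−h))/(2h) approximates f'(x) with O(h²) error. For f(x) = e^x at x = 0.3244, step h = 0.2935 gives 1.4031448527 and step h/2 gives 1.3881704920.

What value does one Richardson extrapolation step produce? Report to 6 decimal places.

1.383179

r = 2, so 2^r = 4.
4·1.3881704920 − 1.4031448527 = 4.1495371153
Divide by 2^2 − 1 = 3.
Extrapolated: 4.1495371153 / 3 = 1.3831790384
Correction |R − A(h/2)| = 4.991e-03; gap |A(h/2) − A(h)| = 1.497e-02.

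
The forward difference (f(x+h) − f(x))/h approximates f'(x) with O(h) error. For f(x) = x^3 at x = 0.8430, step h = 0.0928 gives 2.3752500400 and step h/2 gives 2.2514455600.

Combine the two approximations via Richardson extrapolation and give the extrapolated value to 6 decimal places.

2.127641

Method order is 1; weight 2^1 = 2.
2×2.2514455600 = 4.5028911200; 4.5028911200 − 2.3752500400 = 2.1276410800
Extrapolated: 2.1276410800 / 1 = 2.1276410800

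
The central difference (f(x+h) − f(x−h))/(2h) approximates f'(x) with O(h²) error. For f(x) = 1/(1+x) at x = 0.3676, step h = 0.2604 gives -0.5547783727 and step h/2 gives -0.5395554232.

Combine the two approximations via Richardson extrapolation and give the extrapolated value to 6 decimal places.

-0.534481

Order 2 gives 2^r = 4 and 2^r − 1 = 3.
Weighted: (-2.1582216928) − (-0.5547783727) = -1.6034433201
Denominator 4 − 1 = 3.
Extrapolated: (-1.6034433201) / 3 = -0.5344811067
Gap between inputs: 1.522e-02; correction applied: +0.0050743165.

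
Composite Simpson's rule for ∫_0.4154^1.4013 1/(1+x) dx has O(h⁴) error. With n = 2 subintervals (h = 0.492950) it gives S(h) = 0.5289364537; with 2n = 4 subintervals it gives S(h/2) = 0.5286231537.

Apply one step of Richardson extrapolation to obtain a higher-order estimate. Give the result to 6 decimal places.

0.528602

Error is O(h^4); halving h shrinks it by 2^4 = 16.
A(h/2) − A(h) = 0.5286231537 − 0.5289364537 = -0.0003133000
Correction (A(h/2) − A(h))/(16 − 1) = (-0.0003133000)/15 = -0.0000208867
R = A(h/2) + (A(h/2) − A(h))/15 = 0.5286231537 − 0.0000208867 = 0.5286022670
Shift from A(h/2): −0.0000208867.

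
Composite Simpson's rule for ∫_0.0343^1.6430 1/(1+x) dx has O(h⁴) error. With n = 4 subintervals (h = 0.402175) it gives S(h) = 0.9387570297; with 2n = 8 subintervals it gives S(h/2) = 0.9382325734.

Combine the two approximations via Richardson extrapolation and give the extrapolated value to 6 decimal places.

0.938198

Leading term ∝ h^4; use weight 16 = 2^4.
Top: 16(0.9382325734) − (0.9387570297) = 14.0729641447
Divide by 2^4 − 1 = 15.
So the Richardson estimate is 0.9381976096.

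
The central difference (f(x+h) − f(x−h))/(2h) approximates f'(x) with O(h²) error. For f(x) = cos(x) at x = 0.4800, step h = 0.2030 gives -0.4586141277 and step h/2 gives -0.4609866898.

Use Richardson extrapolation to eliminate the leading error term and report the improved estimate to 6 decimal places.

With r = 2 the leading error scales as h^2, so the weight is 2^2 = 4.
Top: 4(-0.4609866898) − (-0.4586141277) = -1.3853326315
(4*(-0.4609866898) − (-0.4586141277))/(4 − 1) = -0.4617775438
Correction |R − A(h/2)| = 7.909e-04; gap |A(h/2) − A(h)| = 2.373e-03.

-0.461778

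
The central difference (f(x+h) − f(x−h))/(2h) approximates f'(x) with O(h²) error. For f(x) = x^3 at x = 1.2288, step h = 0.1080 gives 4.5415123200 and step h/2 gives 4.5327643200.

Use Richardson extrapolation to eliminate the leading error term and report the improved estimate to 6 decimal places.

The method has order 2: 2^2 = 4.
Top: 4(4.5327643200) − (4.5415123200) = 13.5895449600
(4 × 4.5327643200 − 4.5415123200)/(4 − 1) = 4.5298483200
Gap between inputs: 8.748e-03; correction applied: −0.0029160000.

4.529848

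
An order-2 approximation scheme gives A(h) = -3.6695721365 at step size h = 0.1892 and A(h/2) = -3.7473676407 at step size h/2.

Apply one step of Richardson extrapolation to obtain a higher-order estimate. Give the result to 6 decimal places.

-3.773299

Error is O(h^2); halving h shrinks it by 2^2 = 4.
Top: 4(-3.7473676407) − (-3.6695721365) = -11.3198984263
(4*(-3.7473676407) − (-3.6695721365))/(4 − 1) = -3.7732994754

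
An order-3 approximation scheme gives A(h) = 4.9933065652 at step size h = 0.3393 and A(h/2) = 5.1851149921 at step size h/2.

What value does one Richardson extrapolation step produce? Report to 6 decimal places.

5.212516

With r = 3 the leading error scales as h^3, so the weight is 2^3 = 8.
Numerator 8 × A(h/2) − A(h) = 8 × 5.1851149921 − 4.9933065652 = 36.4876133716
Extrapolated: 36.4876133716 / 7 = 5.2125161959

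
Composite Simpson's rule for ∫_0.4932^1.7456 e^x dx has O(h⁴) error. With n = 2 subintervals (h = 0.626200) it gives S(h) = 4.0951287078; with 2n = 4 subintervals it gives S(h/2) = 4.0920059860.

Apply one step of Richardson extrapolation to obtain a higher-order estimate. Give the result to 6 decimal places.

r = 4: numerator weight 16, denominator 15.
16·4.0920059860 − 4.0951287078 = 61.3769670682
Extrapolated: 61.3769670682 / 15 = 4.0917978045
Correction |R − A(h/2)| = 2.082e-04; gap |A(h/2) − A(h)| = 3.123e-03.

4.091798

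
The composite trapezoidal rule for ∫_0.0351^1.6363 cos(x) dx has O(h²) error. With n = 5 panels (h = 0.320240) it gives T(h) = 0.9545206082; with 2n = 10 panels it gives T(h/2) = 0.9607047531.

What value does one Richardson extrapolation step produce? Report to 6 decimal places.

Method order is 2; weight 2^2 = 4.
Difference of the inputs: 0.9607047531 − 0.9545206082 = 0.0061841449
Divide by 2^2 − 1 = 3: 0.0061841449/3 = 0.0020613816
R = 0.9607047531 + 0.0020613816 = 0.9627661347

0.962766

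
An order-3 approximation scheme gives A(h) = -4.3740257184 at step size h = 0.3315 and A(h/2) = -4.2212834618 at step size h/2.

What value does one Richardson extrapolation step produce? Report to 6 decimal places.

Method order is 3; weight 2^3 = 8.
8 × (-4.2212834618) = -33.7702676944; (-33.7702676944) − (-4.3740257184) = -29.3962419760
(8 × (-4.2212834618) − (-4.3740257184))/(8 − 1) = -4.1994631394

-4.199463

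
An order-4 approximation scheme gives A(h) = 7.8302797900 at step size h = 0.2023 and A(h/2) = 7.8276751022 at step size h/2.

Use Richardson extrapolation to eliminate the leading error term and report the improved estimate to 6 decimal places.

7.827501

The method has order 4: 2^4 = 16.
Numerator 16*A(h/2) − A(h) = 16*7.8276751022 − 7.8302797900 = 117.4125218452
Divide by 2^4 − 1 = 15.
Extrapolated: 117.4125218452 / 15 = 7.8275014563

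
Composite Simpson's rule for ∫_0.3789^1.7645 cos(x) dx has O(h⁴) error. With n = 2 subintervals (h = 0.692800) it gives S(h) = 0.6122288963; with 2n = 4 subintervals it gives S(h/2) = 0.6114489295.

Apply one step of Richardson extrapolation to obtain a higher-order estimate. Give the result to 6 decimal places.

0.611397

r = 4: numerator weight 16, denominator 15.
2^4 × A(h/2) = 9.7831828720; minus A(h) gives 9.1709539757.
Denominator 16 − 1 = 15.
Extrapolated: 9.1709539757 / 15 = 0.6113969317
Gap between inputs: 7.800e-04; correction applied: −0.0000519978.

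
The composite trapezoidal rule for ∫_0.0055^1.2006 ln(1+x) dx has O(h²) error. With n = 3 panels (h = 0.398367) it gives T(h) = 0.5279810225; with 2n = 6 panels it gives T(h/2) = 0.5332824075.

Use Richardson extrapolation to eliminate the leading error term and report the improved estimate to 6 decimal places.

0.535050

r = 2, so 2^r = 4.
4·0.5332824075 = 2.1331296300; 2.1331296300 − 0.5279810225 = 1.6051486075
1.6051486075 ÷ 3 = 0.5350495358
Gap between inputs: 5.301e-03; correction applied: +0.0017671283.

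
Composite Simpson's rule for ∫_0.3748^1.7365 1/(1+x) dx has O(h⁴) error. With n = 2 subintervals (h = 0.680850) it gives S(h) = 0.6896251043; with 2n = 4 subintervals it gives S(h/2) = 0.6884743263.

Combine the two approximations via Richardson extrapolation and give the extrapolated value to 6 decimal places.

0.688398

The method has order 4: 2^4 = 16.
16 × 0.6884743263 − 0.6896251043 = 10.3259641165
Extrapolated: 10.3259641165 / 15 = 0.6883976078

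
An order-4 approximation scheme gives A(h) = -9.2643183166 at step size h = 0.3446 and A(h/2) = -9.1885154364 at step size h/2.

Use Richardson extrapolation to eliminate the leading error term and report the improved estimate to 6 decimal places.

r = 4, so 2^r = 16.
Top: 16(-9.1885154364) − (-9.2643183166) = -137.7519286658
Extrapolated: (-137.7519286658) / 15 = -9.1834619111
Gap between inputs: 7.580e-02; correction applied: +0.0050535253.

-9.183462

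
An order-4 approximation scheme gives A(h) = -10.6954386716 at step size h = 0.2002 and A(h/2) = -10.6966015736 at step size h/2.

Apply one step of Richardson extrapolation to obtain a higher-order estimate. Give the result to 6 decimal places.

Leading term ∝ h^4; use weight 16 = 2^4.
Numerator 16 × A(h/2) − A(h) = 16 × (-10.6966015736) − (-10.6954386716) = -160.4501865060
Divide by 2^4 − 1 = 15.
(-160.4501865060) ÷ 15 = -10.6966791004
Gap between inputs: 1.163e-03; correction applied: −0.0000775268.

-10.696679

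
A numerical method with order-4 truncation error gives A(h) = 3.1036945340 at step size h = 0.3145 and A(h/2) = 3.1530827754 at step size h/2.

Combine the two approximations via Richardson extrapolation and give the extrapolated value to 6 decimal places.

3.156375

Error is O(h^4); halving h shrinks it by 2^4 = 16.
16×3.1530827754 − 3.1036945340 = 47.3456298724
Divide by 2^4 − 1 = 15.
Result: 3.1563753248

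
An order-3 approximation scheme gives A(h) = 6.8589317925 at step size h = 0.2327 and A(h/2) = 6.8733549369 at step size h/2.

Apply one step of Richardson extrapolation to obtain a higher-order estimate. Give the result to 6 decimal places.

6.875415

Leading term ∝ h^3; use weight 8 = 2^3.
8·6.8733549369 = 54.9868394952; 54.9868394952 − 6.8589317925 = 48.1279077027
Denominator 8 − 1 = 7.
So the Richardson estimate is 6.8754153861.
Correction |R − A(h/2)| = 2.060e-03; gap |A(h/2) − A(h)| = 1.442e-02.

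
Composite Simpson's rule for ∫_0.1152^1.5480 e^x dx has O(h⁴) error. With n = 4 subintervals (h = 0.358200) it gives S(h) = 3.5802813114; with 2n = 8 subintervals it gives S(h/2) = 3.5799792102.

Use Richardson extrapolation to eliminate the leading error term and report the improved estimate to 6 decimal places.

3.579959

Method order is 4; weight 2^4 = 16.
Weighted: 57.2796673632 − 3.5802813114 = 53.6993860518
Divide by 2^4 − 1 = 15.
So the Richardson estimate is 3.5799590701.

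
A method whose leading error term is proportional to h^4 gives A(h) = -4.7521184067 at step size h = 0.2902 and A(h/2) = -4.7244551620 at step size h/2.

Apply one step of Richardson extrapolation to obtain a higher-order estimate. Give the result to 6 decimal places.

r = 4: numerator weight 16, denominator 15.
16·(-4.7244551620) − (-4.7521184067) = -70.8391641853
(-70.8391641853) ÷ 15 = -4.7226109457

-4.722611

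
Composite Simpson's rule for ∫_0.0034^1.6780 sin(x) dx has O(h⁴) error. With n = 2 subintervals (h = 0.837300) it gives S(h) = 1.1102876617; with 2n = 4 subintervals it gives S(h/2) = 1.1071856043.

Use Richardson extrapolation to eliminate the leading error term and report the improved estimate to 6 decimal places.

1.106979

r = 4, so 2^r = 16.
Weighted: 17.7149696688 − 1.1102876617 = 16.6046820071
16.6046820071 ÷ 15 = 1.1069788005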